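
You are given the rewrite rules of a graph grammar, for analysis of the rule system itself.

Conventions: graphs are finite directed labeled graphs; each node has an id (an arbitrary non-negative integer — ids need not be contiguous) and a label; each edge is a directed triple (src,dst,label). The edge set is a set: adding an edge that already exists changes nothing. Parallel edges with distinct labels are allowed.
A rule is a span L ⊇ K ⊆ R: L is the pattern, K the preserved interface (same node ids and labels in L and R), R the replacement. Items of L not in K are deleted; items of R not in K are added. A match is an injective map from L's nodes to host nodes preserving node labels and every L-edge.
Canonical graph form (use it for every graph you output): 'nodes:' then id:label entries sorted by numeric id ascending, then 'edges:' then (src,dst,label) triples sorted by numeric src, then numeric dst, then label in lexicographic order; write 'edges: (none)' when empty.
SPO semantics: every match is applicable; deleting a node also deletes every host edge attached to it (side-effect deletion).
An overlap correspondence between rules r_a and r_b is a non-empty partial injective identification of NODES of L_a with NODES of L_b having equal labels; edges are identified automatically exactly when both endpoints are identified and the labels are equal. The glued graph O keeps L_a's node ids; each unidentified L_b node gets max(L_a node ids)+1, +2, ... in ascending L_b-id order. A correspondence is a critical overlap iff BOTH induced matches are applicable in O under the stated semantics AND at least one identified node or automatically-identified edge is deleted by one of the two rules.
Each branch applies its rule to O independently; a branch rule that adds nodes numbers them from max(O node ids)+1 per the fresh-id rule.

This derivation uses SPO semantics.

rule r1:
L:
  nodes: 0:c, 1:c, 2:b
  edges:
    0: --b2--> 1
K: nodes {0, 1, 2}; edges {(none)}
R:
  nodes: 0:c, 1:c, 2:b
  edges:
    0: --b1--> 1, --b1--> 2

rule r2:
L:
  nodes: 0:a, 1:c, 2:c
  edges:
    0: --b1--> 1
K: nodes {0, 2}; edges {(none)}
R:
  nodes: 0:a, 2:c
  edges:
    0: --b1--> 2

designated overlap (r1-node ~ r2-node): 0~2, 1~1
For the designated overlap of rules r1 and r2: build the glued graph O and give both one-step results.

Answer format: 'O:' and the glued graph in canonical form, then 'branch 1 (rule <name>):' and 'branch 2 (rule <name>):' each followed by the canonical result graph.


O:
nodes: 0:c, 1:c, 2:b, 3:a
edges: (0,1,b2); (3,1,b1)
branch 1 (rule r1):
nodes: 0:c, 1:c, 2:b, 3:a
edges: (0,1,b1); (0,2,b1); (3,1,b1)
branch 2 (rule r2):
nodes: 0:c, 2:b, 3:a
edges: (3,0,b1)


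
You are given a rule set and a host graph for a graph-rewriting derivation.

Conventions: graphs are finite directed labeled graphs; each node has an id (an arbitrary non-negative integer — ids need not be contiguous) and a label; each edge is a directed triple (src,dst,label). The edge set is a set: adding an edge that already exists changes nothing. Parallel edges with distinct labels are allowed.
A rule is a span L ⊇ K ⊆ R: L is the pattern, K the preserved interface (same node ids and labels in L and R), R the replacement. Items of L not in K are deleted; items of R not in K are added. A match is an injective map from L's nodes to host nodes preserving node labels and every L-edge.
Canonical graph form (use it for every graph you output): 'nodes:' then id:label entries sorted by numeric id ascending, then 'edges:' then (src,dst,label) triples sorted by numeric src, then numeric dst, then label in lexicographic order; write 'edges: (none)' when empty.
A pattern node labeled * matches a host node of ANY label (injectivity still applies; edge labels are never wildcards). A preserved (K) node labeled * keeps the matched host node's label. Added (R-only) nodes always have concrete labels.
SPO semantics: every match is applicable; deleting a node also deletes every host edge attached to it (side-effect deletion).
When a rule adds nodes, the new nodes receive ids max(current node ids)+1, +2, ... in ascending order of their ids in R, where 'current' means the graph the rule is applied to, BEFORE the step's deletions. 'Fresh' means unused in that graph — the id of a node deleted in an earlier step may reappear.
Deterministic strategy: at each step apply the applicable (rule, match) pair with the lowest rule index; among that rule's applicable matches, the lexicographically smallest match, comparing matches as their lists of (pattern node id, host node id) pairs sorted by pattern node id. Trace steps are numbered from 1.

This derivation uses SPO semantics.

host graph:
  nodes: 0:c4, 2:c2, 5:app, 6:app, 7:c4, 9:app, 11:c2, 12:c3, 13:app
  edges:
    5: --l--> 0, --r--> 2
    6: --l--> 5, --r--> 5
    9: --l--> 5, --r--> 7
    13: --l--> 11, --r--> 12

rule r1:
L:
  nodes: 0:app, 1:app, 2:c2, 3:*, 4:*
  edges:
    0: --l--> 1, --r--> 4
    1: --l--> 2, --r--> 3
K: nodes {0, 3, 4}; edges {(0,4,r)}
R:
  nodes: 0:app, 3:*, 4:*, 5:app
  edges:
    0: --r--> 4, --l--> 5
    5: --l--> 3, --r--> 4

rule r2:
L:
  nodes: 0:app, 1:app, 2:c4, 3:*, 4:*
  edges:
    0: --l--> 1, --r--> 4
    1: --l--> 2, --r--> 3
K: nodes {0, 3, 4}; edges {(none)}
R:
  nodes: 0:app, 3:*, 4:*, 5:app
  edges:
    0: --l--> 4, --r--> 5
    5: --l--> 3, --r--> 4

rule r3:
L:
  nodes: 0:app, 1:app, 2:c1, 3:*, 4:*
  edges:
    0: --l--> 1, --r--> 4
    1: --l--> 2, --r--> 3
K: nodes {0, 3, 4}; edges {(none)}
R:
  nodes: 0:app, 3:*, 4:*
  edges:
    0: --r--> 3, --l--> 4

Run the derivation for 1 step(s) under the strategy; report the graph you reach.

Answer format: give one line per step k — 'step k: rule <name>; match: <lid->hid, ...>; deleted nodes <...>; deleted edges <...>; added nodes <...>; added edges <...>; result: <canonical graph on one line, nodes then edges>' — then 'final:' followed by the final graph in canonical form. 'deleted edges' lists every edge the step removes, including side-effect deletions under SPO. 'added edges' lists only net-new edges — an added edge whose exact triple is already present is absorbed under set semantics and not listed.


step 1: rule r2; match: 0->9, 1->5, 2->0, 3->2, 4->7; deleted nodes 0, 5; deleted edges (5,0,l); (5,2,r); (6,5,l); (6,5,r); (9,5,l); (9,7,r); added nodes 14; added edges (9,7,l); (9,14,r); (14,2,l); (14,7,r); result: nodes: 2:c2, 6:app, 7:c4, 9:app, 11:c2, 12:c3, 13:app, 14:app edges: (9,7,l); (9,14,r); (13,11,l); (13,12,r); (14,2,l); (14,7,r)
final:
nodes: 2:c2, 6:app, 7:c4, 9:app, 11:c2, 12:c3, 13:app, 14:app
edges: (9,7,l); (9,14,r); (13,11,l); (13,12,r); (14,2,l); (14,7,r)


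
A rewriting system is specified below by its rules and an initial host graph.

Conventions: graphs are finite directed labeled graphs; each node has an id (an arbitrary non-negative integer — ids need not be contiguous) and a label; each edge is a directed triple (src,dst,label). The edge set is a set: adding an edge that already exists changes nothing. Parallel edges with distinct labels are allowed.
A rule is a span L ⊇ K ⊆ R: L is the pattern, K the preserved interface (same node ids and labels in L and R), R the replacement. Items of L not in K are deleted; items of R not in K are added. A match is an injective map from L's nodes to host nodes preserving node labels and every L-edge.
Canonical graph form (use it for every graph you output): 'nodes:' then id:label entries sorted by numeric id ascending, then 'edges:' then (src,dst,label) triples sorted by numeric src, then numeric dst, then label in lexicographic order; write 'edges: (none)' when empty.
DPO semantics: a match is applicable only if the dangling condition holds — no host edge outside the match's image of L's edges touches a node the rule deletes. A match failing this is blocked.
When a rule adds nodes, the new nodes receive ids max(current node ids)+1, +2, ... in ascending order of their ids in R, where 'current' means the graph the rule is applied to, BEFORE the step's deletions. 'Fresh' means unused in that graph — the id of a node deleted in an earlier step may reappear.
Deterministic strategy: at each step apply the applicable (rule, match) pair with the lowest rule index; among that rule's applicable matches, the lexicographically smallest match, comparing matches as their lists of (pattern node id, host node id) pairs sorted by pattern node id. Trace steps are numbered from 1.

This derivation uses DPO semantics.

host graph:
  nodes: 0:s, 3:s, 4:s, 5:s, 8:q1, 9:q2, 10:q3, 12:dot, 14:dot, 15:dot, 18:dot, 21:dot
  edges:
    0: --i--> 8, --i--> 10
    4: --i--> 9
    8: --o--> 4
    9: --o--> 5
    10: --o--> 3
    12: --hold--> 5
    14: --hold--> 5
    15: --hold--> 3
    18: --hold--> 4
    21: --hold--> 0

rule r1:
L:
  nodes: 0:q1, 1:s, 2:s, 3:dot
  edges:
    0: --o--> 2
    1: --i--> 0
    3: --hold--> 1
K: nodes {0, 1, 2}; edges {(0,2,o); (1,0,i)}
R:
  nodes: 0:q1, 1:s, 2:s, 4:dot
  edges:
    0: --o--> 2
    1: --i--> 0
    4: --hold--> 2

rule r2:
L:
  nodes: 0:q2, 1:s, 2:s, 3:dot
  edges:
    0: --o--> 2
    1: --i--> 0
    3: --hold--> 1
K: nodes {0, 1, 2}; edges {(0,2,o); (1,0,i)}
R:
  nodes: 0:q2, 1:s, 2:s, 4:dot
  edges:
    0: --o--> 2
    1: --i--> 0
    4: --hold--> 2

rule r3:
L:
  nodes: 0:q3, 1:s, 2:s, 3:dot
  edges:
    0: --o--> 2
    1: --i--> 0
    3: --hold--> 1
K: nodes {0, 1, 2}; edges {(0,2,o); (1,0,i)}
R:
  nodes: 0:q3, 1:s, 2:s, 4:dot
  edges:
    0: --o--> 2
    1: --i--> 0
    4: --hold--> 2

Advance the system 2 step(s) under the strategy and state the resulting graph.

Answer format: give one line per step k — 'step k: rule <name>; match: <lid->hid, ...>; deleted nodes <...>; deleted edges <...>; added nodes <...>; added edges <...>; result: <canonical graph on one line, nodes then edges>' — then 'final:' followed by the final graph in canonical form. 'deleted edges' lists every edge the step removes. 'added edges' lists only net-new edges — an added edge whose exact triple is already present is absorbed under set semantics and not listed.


step 1: rule r1; match: 0->8, 1->0, 2->4, 3->21; deleted nodes 21; deleted edges (21,0,hold); added nodes 22; added edges (22,4,hold); result: nodes: 0:s, 3:s, 4:s, 5:s, 8:q1, 9:q2, 10:q3, 12:dot, 14:dot, 15:dot, 18:dot, 22:dot edges: (0,8,i); (0,10,i); (4,9,i); (8,4,o); (9,5,o); (10,3,o); (12,5,hold); (14,5,hold); (15,3,hold); (18,4,hold); (22,4,hold)
step 2: rule r2; match: 0->9, 1->4, 2->5, 3->18; deleted nodes 18; deleted edges (18,4,hold); added nodes 23; added edges (23,5,hold); result: nodes: 0:s, 3:s, 4:s, 5:s, 8:q1, 9:q2, 10:q3, 12:dot, 14:dot, 15:dot, 22:dot, 23:dot edges: (0,8,i); (0,10,i); (4,9,i); (8,4,o); (9,5,o); (10,3,o); (12,5,hold); (14,5,hold); (15,3,hold); (22,4,hold); (23,5,hold)
final:
nodes: 0:s, 3:s, 4:s, 5:s, 8:q1, 9:q2, 10:q3, 12:dot, 14:dot, 15:dot, 22:dot, 23:dot
edges: (0,8,i); (0,10,i); (4,9,i); (8,4,o); (9,5,o); (10,3,o); (12,5,hold); (14,5,hold); (15,3,hold); (22,4,hold); (23,5,hold)


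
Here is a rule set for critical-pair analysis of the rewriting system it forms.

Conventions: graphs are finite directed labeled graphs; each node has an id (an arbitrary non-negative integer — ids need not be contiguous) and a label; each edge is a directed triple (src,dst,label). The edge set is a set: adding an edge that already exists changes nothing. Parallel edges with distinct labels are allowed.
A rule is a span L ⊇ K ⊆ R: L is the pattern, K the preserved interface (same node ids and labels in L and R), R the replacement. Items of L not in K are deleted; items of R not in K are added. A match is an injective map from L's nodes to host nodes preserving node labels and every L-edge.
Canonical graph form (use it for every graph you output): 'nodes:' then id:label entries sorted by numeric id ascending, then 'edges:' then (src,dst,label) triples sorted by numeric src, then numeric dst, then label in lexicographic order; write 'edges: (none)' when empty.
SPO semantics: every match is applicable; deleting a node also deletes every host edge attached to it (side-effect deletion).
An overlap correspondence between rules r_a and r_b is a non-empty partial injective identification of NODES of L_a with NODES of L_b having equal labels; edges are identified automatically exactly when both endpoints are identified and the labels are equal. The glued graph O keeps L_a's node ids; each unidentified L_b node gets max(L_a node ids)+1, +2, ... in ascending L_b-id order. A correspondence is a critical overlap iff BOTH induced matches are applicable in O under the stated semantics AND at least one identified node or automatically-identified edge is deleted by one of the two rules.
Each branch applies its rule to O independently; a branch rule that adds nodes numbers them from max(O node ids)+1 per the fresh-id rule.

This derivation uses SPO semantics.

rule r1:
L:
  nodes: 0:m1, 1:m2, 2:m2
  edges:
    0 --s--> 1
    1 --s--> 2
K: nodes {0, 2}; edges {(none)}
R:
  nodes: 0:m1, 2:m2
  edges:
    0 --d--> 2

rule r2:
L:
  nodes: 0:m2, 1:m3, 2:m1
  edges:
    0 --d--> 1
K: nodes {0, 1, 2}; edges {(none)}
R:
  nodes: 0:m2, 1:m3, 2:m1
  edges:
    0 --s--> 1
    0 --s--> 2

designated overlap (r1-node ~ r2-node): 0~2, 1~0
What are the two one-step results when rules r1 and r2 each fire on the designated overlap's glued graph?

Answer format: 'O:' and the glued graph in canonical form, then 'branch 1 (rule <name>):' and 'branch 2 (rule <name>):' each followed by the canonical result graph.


O:
nodes: 0:m1, 1:m2, 2:m2, 3:m3
edges: (0,1,s); (1,2,s); (1,3,d)
branch 1 (rule r1):
nodes: 0:m1, 2:m2, 3:m3
edges: (0,2,d)
branch 2 (rule r2):
nodes: 0:m1, 1:m2, 2:m2, 3:m3
edges: (0,1,s); (1,0,s); (1,2,s); (1,3,s)


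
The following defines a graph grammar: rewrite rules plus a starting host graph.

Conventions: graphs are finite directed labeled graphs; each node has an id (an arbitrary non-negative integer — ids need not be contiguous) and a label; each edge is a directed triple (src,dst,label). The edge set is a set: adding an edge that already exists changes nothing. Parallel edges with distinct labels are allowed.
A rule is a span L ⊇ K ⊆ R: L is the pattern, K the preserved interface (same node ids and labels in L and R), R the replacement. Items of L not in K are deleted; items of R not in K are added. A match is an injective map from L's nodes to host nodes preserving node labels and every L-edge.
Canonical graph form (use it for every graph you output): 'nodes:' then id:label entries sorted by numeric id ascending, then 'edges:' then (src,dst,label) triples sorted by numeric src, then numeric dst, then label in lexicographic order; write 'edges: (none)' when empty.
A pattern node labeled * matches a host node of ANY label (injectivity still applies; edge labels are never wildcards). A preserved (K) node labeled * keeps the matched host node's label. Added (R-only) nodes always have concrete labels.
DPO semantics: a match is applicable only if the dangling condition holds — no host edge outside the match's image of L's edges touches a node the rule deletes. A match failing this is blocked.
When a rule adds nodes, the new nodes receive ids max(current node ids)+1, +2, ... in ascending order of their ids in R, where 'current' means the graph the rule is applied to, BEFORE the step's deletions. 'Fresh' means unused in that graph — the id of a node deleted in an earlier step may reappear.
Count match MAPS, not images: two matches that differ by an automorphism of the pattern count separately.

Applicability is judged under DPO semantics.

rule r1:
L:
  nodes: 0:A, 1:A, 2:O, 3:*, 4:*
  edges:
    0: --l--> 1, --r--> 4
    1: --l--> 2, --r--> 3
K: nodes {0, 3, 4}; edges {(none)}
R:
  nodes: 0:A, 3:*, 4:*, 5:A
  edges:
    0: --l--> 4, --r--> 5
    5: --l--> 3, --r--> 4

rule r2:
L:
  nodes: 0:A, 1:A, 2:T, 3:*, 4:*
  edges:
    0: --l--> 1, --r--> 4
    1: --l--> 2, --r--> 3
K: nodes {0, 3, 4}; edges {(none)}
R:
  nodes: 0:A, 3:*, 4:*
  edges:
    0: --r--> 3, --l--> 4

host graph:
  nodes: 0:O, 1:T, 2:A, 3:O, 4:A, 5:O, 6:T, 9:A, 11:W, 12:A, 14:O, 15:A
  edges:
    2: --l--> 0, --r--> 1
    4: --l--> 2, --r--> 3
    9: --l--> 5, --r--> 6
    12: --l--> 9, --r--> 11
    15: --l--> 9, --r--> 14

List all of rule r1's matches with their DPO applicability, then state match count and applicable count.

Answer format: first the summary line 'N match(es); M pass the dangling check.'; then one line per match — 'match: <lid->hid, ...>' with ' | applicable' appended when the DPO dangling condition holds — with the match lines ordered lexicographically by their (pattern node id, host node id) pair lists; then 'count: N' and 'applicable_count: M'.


3 match(es); 1 pass the dangling check.
match: 0->4, 1->2, 2->0, 3->1, 4->3 | applicable
match: 0->12, 1->9, 2->5, 3->6, 4->11
match: 0->15, 1->9, 2->5, 3->6, 4->14
count: 3
applicable_count: 1


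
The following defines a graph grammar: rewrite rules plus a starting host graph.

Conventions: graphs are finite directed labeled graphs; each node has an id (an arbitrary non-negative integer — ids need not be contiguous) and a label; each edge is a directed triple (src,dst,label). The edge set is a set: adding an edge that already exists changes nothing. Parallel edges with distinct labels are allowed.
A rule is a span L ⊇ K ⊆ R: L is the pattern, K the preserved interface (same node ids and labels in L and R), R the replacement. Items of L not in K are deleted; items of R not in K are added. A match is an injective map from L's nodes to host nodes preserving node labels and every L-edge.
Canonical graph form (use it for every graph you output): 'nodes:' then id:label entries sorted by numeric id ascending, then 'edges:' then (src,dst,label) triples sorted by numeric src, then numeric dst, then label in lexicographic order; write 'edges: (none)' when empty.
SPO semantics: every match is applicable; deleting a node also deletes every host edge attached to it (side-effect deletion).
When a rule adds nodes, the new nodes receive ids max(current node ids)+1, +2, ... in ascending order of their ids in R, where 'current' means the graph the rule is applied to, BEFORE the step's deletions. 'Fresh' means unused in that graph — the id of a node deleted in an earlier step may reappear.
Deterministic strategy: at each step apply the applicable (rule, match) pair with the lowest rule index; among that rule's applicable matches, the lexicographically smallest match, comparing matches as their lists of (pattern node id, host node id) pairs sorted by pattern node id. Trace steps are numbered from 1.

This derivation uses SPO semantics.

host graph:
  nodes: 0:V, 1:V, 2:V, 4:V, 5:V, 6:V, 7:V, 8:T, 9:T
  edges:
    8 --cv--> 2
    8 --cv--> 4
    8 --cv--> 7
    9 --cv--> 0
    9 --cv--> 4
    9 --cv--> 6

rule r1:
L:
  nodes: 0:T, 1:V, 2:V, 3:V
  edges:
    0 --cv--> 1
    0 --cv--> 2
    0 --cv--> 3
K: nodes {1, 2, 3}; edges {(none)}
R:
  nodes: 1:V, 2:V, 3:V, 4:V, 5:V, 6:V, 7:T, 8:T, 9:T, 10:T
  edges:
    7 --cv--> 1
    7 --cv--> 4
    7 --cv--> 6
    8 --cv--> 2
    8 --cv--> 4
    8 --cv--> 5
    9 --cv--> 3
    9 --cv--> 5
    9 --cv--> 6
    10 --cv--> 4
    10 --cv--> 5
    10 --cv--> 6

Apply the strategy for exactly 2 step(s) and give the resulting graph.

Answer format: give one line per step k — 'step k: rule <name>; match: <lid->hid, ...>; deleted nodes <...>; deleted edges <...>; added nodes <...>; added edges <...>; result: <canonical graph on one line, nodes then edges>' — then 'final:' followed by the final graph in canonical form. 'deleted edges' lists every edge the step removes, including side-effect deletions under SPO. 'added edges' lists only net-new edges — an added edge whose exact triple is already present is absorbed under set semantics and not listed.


step 1: rule r1; match: 0->8, 1->2, 2->4, 3->7; deleted nodes 8; deleted edges (8,2,cv); (8,4,cv); (8,7,cv); added nodes 10, 11, 12, 13, 14, 15, 16; added edges (13,2,cv); (13,10,cv); (13,12,cv); (14,4,cv); (14,10,cv); (14,11,cv); (15,7,cv); (15,11,cv); (15,12,cv); (16,10,cv); (16,11,cv); (16,12,cv); result: nodes: 0:V, 1:V, 2:V, 4:V, 5:V, 6:V, 7:V, 9:T, 10:V, 11:V, 12:V, 13:T, 14:T, 15:T, 16:T edges: (9,0,cv); (9,4,cv); (9,6,cv); (13,2,cv); (13,10,cv); (13,12,cv); (14,4,cv); (14,10,cv); (14,11,cv); (15,7,cv); (15,11,cv); (15,12,cv); (16,10,cv); (16,11,cv); (16,12,cv)
step 2: rule r1; match: 0->9, 1->0, 2->4, 3->6; deleted nodes 9; deleted edges (9,0,cv); (9,4,cv); (9,6,cv); added nodes 17, 18, 19, 20, 21, 22, 23; added edges (20,0,cv); (20,17,cv); (20,19,cv); (21,4,cv); (21,17,cv); (21,18,cv); (22,6,cv); (22,18,cv); (22,19,cv); (23,17,cv); (23,18,cv); (23,19,cv); result: nodes: 0:V, 1:V, 2:V, 4:V, 5:V, 6:V, 7:V, 10:V, 11:V, 12:V, 13:T, 14:T, 15:T, 16:T, 17:V, 18:V, 19:V, 20:T, 21:T, 22:T, 23:T edges: (13,2,cv); (13,10,cv); (13,12,cv); (14,4,cv); (14,10,cv); (14,11,cv); (15,7,cv); (15,11,cv); (15,12,cv); (16,10,cv); (16,11,cv); (16,12,cv); (20,0,cv); (20,17,cv); (20,19,cv); (21,4,cv); (21,17,cv); (21,18,cv); (22,6,cv); (22,18,cv); (22,19,cv); (23,17,cv); (23,18,cv); (23,19,cv)
final:
nodes: 0:V, 1:V, 2:V, 4:V, 5:V, 6:V, 7:V, 10:V, 11:V, 12:V, 13:T, 14:T, 15:T, 16:T, 17:V, 18:V, 19:V, 20:T, 21:T, 22:T, 23:T
edges: (13,2,cv); (13,10,cv); (13,12,cv); (14,4,cv); (14,10,cv); (14,11,cv); (15,7,cv); (15,11,cv); (15,12,cv); (16,10,cv); (16,11,cv); (16,12,cv); (20,0,cv); (20,17,cv); (20,19,cv); (21,4,cv); (21,17,cv); (21,18,cv); (22,6,cv); (22,18,cv); (22,19,cv); (23,17,cv); (23,18,cv); (23,19,cv)


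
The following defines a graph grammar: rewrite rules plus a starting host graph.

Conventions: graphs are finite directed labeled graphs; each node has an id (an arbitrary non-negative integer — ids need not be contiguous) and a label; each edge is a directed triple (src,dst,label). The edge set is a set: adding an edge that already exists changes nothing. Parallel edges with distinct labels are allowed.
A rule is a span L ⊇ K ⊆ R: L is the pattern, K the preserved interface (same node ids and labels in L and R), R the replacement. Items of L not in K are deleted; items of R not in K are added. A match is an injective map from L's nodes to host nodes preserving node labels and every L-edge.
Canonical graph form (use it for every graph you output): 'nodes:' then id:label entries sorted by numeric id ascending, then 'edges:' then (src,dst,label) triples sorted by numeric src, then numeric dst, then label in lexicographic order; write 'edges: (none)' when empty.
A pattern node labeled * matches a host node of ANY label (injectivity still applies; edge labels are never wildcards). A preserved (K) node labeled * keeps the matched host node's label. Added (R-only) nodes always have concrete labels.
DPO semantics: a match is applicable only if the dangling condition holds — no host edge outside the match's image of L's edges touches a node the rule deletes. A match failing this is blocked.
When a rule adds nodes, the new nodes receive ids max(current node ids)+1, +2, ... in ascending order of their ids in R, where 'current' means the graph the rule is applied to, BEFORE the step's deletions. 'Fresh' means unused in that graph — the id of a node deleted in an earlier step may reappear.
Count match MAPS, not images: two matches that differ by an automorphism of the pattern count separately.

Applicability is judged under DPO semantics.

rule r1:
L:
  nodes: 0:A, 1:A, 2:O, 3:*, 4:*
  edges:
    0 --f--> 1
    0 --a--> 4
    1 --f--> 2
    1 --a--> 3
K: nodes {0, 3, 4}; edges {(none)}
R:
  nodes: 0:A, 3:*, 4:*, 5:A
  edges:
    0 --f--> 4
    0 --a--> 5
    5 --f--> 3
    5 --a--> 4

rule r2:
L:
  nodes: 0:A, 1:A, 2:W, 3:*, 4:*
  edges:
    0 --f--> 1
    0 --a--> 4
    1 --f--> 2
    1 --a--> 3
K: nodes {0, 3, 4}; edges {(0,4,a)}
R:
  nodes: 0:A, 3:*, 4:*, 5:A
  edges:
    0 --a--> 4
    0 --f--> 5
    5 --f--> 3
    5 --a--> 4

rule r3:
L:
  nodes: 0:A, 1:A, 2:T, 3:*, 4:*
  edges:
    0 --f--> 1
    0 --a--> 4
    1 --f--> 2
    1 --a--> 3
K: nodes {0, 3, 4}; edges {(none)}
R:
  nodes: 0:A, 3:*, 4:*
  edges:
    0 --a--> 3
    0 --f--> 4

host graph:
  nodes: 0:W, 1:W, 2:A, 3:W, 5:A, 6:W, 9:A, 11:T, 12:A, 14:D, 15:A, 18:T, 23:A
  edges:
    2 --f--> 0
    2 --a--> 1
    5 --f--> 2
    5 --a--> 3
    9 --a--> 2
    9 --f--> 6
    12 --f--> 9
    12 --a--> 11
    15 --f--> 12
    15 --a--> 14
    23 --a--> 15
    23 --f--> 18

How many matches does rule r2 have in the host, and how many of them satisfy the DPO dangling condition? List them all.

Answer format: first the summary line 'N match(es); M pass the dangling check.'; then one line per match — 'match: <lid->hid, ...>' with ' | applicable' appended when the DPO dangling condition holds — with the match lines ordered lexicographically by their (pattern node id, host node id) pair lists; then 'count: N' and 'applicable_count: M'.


2 match(es); 1 pass the dangling check.
match: 0->5, 1->2, 2->0, 3->1, 4->3
match: 0->12, 1->9, 2->6, 3->2, 4->11 | applicable
count: 2
applicable_count: 1


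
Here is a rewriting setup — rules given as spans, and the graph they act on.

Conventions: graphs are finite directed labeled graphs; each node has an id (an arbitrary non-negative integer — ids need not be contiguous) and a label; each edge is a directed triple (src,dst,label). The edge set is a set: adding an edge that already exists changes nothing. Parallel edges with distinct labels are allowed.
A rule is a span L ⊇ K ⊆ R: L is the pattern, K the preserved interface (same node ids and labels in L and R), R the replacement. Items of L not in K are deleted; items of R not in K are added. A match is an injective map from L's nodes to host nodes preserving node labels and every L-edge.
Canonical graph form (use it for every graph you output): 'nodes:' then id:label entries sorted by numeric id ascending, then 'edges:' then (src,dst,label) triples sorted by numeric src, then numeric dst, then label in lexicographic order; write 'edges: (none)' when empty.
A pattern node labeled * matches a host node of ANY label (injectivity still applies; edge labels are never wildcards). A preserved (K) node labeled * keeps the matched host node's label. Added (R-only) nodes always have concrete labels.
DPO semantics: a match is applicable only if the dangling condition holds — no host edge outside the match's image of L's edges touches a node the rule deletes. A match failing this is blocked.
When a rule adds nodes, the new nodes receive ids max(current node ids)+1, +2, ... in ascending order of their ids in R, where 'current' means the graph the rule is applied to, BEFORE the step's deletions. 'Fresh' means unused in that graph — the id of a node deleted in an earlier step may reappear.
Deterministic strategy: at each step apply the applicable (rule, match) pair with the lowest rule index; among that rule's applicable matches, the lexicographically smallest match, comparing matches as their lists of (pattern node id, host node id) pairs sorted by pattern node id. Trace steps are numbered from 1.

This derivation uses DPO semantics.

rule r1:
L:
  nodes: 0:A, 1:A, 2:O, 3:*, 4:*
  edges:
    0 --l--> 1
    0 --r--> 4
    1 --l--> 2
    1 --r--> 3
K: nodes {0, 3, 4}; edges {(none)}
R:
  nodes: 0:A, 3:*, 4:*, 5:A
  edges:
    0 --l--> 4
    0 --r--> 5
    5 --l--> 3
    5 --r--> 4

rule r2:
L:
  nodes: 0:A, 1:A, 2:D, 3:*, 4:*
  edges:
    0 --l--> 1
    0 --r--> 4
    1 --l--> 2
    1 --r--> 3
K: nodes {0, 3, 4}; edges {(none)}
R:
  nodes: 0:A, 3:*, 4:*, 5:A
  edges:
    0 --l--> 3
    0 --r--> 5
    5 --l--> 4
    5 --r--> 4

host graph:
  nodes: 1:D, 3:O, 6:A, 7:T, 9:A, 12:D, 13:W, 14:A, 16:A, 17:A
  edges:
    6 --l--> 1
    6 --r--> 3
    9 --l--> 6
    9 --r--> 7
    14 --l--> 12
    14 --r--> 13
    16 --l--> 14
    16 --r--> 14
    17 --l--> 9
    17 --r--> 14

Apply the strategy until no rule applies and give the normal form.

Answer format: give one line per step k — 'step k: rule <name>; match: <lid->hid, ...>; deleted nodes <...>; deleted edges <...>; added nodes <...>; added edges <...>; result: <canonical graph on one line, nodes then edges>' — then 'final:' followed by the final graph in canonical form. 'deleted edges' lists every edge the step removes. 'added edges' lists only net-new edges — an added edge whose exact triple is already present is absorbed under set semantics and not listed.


step 1: rule r2; match: 0->9, 1->6, 2->1, 3->3, 4->7; deleted nodes 1, 6; deleted edges (6,1,l); (6,3,r); (9,6,l); (9,7,r); added nodes 18; added edges (9,3,l); (9,18,r); (18,7,l); (18,7,r); result: nodes: 3:O, 7:T, 9:A, 12:D, 13:W, 14:A, 16:A, 17:A, 18:A edges: (9,3,l); (9,18,r); (14,12,l); (14,13,r); (16,14,l); (16,14,r); (17,9,l); (17,14,r); (18,7,l); (18,7,r)
step 2: rule r1; match: 0->17, 1->9, 2->3, 3->18, 4->14; deleted nodes 3, 9; deleted edges (9,3,l); (9,18,r); (17,9,l); (17,14,r); added nodes 19; added edges (17,14,l); (17,19,r); (19,14,r); (19,18,l); result: nodes: 7:T, 12:D, 13:W, 14:A, 16:A, 17:A, 18:A, 19:A edges: (14,12,l); (14,13,r); (16,14,l); (16,14,r); (17,14,l); (17,19,r); (18,7,l); (18,7,r); (19,14,r); (19,18,l)
final:
nodes: 7:T, 12:D, 13:W, 14:A, 16:A, 17:A, 18:A, 19:A
edges: (14,12,l); (14,13,r); (16,14,l); (16,14,r); (17,14,l); (17,19,r); (18,7,l); (18,7,r); (19,14,r); (19,18,l)


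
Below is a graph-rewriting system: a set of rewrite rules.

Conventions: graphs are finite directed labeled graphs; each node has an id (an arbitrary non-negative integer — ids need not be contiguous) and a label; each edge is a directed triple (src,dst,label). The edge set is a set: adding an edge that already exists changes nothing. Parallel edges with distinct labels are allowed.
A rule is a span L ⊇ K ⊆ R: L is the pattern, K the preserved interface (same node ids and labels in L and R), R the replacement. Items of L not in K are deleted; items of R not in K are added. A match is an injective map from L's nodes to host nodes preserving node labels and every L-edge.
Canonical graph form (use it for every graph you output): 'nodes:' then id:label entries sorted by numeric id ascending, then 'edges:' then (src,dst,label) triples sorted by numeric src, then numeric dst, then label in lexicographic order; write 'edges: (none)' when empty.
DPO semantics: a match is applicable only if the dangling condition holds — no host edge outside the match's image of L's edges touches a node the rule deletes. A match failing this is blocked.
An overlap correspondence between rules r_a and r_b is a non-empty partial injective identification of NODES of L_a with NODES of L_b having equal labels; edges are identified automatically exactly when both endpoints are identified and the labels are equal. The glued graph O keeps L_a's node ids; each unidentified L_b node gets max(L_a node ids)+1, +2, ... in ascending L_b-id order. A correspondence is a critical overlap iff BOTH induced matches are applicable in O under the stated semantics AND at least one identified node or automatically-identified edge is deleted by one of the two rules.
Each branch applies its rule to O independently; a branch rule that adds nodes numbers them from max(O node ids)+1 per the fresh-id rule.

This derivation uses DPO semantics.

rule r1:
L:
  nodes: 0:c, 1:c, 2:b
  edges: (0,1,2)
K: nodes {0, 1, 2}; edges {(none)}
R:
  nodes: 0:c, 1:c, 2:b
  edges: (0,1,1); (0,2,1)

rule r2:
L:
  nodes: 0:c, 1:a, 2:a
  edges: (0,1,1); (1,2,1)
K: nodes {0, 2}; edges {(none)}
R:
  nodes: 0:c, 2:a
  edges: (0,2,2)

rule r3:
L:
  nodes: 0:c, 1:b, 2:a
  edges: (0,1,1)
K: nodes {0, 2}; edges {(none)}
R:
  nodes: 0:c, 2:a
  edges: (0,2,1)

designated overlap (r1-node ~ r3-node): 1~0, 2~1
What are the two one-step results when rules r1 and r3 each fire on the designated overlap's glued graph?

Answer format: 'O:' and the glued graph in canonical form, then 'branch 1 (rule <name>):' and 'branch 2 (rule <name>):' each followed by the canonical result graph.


O:
nodes: 0:c, 1:c, 2:b, 3:a
edges: (0,1,2); (1,2,1)
branch 1 (rule r1):
nodes: 0:c, 1:c, 2:b, 3:a
edges: (0,1,1); (0,2,1); (1,2,1)
branch 2 (rule r3):
nodes: 0:c, 1:c, 3:a
edges: (0,1,2); (1,3,1)


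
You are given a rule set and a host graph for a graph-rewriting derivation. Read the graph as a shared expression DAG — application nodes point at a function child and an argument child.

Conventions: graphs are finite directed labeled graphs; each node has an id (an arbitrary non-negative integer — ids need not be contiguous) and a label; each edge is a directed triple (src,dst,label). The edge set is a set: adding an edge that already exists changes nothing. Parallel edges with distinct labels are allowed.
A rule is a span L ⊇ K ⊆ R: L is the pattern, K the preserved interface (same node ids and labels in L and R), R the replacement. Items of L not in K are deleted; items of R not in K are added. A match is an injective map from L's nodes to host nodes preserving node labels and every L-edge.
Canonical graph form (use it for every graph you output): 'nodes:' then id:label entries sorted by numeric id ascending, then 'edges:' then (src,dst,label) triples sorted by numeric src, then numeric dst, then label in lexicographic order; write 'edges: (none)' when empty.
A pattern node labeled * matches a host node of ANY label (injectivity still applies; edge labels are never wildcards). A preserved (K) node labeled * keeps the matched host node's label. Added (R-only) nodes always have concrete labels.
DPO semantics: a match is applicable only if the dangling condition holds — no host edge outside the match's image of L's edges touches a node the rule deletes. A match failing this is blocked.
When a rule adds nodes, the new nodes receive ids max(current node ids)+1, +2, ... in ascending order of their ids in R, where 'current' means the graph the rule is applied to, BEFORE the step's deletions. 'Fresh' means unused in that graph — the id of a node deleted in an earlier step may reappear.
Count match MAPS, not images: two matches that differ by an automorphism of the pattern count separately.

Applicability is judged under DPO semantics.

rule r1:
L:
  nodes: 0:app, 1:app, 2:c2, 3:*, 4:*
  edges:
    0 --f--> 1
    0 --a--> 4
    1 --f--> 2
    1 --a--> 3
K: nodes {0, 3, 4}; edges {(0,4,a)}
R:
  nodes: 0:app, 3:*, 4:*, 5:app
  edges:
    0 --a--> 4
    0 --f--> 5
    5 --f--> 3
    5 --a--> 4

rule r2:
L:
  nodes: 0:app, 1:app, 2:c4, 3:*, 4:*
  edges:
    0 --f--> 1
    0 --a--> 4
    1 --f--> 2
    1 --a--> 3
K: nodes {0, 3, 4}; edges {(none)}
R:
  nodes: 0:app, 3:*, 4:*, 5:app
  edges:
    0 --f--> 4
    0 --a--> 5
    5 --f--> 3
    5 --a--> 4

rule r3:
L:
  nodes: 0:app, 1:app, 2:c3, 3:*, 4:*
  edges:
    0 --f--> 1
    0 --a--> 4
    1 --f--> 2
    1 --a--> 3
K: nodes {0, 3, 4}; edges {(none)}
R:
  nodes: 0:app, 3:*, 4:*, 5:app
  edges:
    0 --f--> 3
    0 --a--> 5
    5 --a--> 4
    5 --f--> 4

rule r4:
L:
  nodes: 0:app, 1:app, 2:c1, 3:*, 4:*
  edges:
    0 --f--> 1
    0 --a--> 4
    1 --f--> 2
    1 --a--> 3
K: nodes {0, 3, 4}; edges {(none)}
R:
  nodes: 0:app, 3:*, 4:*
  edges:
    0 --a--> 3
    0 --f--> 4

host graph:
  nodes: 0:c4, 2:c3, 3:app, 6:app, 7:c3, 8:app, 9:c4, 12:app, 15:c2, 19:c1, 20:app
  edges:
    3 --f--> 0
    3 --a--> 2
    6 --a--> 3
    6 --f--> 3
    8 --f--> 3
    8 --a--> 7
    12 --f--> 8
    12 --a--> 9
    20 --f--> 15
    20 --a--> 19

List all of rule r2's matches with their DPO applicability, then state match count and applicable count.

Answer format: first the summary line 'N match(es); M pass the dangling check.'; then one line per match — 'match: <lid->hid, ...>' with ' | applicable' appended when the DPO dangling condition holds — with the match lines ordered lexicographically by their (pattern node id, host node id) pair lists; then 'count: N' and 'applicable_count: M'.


1 match(es); 0 pass the dangling check.
match: 0->8, 1->3, 2->0, 3->2, 4->7
count: 1
applicable_count: 0


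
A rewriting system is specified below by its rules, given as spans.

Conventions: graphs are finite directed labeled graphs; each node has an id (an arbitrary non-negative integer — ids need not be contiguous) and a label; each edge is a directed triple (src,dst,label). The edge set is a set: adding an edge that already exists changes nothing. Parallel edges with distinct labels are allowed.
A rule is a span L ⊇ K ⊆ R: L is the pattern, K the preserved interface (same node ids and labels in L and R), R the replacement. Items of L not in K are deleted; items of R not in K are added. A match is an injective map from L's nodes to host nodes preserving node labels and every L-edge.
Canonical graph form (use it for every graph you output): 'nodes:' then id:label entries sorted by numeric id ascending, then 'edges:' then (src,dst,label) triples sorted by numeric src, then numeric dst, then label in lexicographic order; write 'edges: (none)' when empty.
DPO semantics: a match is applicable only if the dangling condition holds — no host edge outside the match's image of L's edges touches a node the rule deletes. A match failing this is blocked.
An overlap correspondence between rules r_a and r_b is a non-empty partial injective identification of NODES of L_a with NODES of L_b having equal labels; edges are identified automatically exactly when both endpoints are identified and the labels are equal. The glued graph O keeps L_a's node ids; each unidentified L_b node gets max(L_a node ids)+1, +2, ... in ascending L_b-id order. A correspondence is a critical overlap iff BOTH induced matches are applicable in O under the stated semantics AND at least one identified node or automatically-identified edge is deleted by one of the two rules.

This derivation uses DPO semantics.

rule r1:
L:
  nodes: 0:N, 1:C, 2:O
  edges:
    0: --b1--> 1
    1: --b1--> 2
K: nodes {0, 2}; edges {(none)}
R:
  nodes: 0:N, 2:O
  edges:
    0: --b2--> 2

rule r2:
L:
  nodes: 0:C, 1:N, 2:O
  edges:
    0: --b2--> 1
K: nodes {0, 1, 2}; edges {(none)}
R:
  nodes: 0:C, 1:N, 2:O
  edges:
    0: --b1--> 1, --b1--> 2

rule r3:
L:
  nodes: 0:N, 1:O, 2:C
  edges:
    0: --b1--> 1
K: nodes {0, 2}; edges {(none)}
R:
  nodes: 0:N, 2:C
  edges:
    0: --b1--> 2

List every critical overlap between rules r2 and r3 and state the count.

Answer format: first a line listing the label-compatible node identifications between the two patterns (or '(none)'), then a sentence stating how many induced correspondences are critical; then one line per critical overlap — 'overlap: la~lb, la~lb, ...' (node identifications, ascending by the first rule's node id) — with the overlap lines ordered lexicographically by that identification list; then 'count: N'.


label-compatible node identifications between L(r2) and L(r3): 0~2, 1~0, 2~1
4 of the induced correspondences are critical overlaps of r2 and r3.
overlap: 0~2, 1~0, 2~1
overlap: 0~2, 2~1
overlap: 1~0, 2~1
overlap: 2~1
count: 4


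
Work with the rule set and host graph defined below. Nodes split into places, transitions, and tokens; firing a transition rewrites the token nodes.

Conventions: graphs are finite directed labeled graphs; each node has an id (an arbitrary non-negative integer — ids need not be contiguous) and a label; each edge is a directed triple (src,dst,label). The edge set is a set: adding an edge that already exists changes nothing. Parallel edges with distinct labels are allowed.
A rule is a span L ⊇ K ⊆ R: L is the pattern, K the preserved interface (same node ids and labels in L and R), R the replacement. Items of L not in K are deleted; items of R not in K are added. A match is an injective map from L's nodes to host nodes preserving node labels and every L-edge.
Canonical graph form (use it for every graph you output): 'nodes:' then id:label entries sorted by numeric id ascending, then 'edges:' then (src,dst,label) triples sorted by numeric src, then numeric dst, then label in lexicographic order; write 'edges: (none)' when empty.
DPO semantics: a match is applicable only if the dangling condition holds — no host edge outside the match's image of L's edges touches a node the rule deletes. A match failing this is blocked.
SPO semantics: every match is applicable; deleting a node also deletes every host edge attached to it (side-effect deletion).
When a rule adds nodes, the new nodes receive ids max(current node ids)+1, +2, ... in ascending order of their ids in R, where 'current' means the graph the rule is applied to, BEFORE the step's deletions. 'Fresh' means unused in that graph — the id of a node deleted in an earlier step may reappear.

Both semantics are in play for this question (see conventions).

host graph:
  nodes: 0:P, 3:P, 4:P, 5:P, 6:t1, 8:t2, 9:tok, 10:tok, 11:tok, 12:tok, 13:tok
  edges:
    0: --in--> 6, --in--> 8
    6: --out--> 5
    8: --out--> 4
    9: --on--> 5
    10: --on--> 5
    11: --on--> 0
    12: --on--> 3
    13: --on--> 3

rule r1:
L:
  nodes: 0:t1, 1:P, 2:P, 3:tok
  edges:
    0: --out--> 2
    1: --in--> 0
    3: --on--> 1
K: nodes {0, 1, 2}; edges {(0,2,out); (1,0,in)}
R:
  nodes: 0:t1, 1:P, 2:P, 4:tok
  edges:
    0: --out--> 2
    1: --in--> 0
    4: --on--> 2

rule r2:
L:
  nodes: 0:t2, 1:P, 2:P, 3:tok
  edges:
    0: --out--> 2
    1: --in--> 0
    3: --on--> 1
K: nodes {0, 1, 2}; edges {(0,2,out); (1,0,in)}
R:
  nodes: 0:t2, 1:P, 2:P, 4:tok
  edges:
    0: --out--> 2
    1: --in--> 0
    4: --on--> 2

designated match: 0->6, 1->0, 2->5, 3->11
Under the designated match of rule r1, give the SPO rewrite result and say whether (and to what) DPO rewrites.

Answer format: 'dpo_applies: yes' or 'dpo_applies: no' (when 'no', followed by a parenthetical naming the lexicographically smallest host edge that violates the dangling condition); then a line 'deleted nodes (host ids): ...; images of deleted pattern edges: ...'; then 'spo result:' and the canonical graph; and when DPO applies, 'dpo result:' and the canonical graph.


dpo_applies: yes
deleted nodes (host ids): 11; images of deleted pattern edges: (11,0,on)
spo result:
nodes: 0:P, 3:P, 4:P, 5:P, 6:t1, 8:t2, 9:tok, 10:tok, 12:tok, 13:tok, 14:tok
edges: (0,6,in); (0,8,in); (6,5,out); (8,4,out); (9,5,on); (10,5,on); (12,3,on); (13,3,on); (14,5,on)
dpo result:
nodes: 0:P, 3:P, 4:P, 5:P, 6:t1, 8:t2, 9:tok, 10:tok, 12:tok, 13:tok, 14:tok
edges: (0,6,in); (0,8,in); (6,5,out); (8,4,out); (9,5,on); (10,5,on); (12,3,on); (13,3,on); (14,5,on)
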